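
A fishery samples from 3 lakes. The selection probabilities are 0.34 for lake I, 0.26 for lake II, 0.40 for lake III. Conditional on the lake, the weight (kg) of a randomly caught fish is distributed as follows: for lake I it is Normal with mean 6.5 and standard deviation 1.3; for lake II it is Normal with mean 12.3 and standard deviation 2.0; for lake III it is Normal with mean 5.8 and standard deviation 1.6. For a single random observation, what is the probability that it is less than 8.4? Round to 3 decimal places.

0.701

Conditional on each lake, P(X < 8.4): I: 0.928066; II: 0.0255881; III: 0.947919.
By total probability, P(X < 8.4) = 0.34·0.928066 + 0.26·0.0255881 + 0.4·0.947919 = 0.701363.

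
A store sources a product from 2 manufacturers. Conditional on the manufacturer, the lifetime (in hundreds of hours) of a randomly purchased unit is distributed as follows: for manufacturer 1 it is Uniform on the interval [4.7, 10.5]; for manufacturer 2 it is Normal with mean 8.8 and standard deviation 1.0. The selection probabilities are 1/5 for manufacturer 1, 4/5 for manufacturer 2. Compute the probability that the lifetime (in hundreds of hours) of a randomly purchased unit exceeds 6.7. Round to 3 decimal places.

0.917

Conditional on each manufacturer, P(X > 6.7): 1: 0.655172; 2: 0.982136.
By total probability, P(X > 6.7) = 0.2·0.655172 + 0.8·0.982136 = 0.916743.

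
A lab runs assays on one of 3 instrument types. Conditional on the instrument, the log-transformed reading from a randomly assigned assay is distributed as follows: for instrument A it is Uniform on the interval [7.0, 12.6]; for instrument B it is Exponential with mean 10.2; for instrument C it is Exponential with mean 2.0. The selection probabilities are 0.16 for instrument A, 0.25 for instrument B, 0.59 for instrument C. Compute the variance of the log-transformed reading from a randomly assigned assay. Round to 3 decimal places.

Per component, A: μ=9.8, E[X²]=98.6533; B: μ=10.2, E[X²]=208.08; C: μ=2, E[X²]=8.
E[X] = 0.16·9.8 + 0.25·10.2 + 0.59·2 = 5.298.
E[X²] = 0.16·98.6533 + 0.25·208.08 + 0.59·8 = 72.5245.
Var(X) = E[X²] − (E[X])² = 72.5245 − 28.0688 = 44.4557.

44.456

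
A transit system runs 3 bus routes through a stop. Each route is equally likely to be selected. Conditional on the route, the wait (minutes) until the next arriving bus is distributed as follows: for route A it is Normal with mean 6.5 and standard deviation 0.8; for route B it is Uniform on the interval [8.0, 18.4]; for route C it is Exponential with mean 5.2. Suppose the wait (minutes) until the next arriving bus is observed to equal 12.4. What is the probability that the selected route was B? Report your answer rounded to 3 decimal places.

0.844

Likelihoods f(12.4 | ·): A: 7.70985e-13; B: 0.0961538; C: 0.0177162.
Posterior ∝ prior × likelihood. Numerator for B: 0.333333·0.0961538 = 0.0320513.
Normalizing constant: 0.333333·7.70985e-13 + 0.333333·0.0961538 + 0.333333·0.0177162 = 0.0379567.
P(B | observation) = 0.0320513 / 0.0379567 = 0.844417.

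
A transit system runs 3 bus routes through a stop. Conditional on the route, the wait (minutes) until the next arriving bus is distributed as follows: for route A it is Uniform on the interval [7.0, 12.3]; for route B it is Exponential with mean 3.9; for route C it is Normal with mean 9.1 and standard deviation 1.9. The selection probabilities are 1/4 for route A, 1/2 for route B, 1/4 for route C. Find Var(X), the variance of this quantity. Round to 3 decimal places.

Per component, A: μ=9.65, E[X²]=95.4633; B: μ=3.9, E[X²]=30.42; C: μ=9.1, E[X²]=86.42.
E[X] = 0.25·9.65 + 0.5·3.9 + 0.25·9.1 = 6.6375.
E[X²] = 0.25·95.4633 + 0.5·30.42 + 0.25·86.42 = 60.6808.
Var(X) = E[X²] − (E[X])² = 60.6808 − 44.0564 = 16.6244.

16.624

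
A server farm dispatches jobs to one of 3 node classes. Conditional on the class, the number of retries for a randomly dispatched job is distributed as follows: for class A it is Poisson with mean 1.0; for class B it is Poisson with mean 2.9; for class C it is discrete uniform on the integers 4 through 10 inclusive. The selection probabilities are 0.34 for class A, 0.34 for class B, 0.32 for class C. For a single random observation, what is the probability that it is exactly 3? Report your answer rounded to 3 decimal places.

Conditional on each class, P(X = 3): A: 0.0613132; B: 0.22366; C: 0.
By total probability, P(X = 3) = 0.34·0.0613132 + 0.34·0.22366 + 0.32·0 = 0.096891.

0.097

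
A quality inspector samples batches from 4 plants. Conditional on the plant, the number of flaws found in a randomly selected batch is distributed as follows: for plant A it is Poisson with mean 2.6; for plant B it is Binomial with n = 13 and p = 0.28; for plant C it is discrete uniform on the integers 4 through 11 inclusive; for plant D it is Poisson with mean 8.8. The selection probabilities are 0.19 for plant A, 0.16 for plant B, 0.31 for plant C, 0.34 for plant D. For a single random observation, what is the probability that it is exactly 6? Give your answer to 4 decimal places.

Conditional on each plant, P(X = 6): A: 0.0318671; B: 0.0829455; C: 0.125; D: 0.0972237.
By total probability, P(X = 6) = 0.19·0.0318671 + 0.16·0.0829455 + 0.31·0.125 + 0.34·0.0972237 = 0.0911321.

0.0911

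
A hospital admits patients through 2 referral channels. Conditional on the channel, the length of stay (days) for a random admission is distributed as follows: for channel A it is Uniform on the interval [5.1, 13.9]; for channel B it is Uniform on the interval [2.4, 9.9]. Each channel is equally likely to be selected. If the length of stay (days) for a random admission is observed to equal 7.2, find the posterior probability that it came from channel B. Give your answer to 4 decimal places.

Likelihoods f(7.2 | ·): A: 0.113636; B: 0.133333.
Posterior ∝ prior × likelihood. Numerator for B: 0.5·0.133333 = 0.0666667.
Normalizing constant: 0.5·0.113636 + 0.5·0.133333 = 0.123485.
P(B | observation) = 0.0666667 / 0.123485 = 0.539877.

0.5399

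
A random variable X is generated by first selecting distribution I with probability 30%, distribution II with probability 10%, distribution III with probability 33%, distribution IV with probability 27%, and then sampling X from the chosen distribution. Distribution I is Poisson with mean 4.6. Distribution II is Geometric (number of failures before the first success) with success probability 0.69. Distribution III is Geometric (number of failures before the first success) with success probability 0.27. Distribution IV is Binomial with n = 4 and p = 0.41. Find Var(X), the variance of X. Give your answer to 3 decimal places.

Per component, I: μ=4.6, E[X²]=25.76; II: μ=0.449275, E[X²]=0.852972; III: μ=2.7037, E[X²]=17.3237; IV: μ=1.64, E[X²]=3.6572.
E[X] = 0.3·4.6 + 0.1·0.449275 + 0.33·2.7037 + 0.27·1.64 = 2.75995.
E[X²] = 0.3·25.76 + 0.1·0.852972 + 0.33·17.3237 + 0.27·3.6572 = 14.5176.
Var(X) = E[X²] − (E[X])² = 14.5176 − 7.61732 = 6.90025.

6.900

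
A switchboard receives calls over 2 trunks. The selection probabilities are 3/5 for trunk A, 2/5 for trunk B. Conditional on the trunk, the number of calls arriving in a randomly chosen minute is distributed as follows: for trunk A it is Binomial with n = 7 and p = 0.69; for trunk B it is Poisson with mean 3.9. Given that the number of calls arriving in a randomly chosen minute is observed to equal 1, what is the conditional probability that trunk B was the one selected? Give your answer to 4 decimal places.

Likelihoods P(X=1 | ·): A: 0.00428664; B: 0.0789435.
Posterior ∝ prior × likelihood. Numerator for B: 0.4·0.0789435 = 0.0315774.
Normalizing constant: 0.6·0.00428664 + 0.4·0.0789435 = 0.0341494.
P(B | observation) = 0.0315774 / 0.0341494 = 0.924684.

0.9247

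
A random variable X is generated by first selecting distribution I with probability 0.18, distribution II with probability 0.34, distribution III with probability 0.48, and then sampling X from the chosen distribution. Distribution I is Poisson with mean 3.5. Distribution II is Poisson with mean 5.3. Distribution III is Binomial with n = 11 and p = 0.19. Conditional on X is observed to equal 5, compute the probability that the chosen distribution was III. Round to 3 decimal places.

Likelihoods P(X=5 | ·): I: 0.132169; II: 0.173955; III: 0.0323087.
Posterior ∝ prior × likelihood. Numerator for III: 0.48·0.0323087 = 0.0155082.
Normalizing constant: 0.18·0.132169 + 0.34·0.173955 + 0.48·0.0323087 = 0.0984433.
P(III | observation) = 0.0155082 / 0.0984433 = 0.157534.

0.158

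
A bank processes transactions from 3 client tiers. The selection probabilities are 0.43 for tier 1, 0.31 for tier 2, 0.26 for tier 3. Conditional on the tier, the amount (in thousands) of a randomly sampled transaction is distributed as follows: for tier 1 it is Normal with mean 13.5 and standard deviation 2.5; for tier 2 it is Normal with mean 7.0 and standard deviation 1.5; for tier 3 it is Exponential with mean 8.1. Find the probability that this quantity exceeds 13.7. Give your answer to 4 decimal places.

Conditional on each tier, P(X > 13.7): 1: 0.468119; 2: 3.97239e-06; 3: 0.184269.
By total probability, P(X > 13.7) = 0.43·0.468119 + 0.31·3.97239e-06 + 0.26·0.184269 = 0.249202.

0.2492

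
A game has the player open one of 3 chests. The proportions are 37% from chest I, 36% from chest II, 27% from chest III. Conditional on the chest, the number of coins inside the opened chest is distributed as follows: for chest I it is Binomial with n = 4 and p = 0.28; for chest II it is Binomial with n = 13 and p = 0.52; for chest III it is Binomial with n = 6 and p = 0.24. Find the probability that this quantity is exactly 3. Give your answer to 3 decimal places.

0.066

Conditional on each chest, P(X = 3): I: 0.0632218; II: 0.0261089; III: 0.121368.
By total probability, P(X = 3) = 0.37·0.0632218 + 0.36·0.0261089 + 0.27·0.121368 = 0.0655606.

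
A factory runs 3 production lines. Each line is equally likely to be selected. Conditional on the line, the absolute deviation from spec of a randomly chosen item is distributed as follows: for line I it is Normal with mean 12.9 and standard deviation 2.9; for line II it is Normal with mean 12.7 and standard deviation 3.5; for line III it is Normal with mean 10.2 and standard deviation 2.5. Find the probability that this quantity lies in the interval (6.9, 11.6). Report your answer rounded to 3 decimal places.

0.418

Conditional on each line, P(6.9 < X < 11.6): I: 0.307702; II: 0.327907; III: 0.618843.
By total probability, P(6.9 < X < 11.6) = 0.333333·0.307702 + 0.333333·0.327907 + 0.333333·0.618843 = 0.418151.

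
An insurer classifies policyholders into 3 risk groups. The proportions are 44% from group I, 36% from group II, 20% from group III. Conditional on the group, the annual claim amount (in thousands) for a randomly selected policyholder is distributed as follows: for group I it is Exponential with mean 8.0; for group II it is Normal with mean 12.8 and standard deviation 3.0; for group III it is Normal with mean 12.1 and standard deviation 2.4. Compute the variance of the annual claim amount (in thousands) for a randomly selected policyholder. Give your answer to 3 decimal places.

Per component, I: μ=8, E[X²]=128; II: μ=12.8, E[X²]=172.84; III: μ=12.1, E[X²]=152.17.
E[X] = 0.44·8 + 0.36·12.8 + 0.2·12.1 = 10.548.
E[X²] = 0.44·128 + 0.36·172.84 + 0.2·152.17 = 148.976.
Var(X) = E[X²] − (E[X])² = 148.976 − 111.26 = 37.7161.

37.716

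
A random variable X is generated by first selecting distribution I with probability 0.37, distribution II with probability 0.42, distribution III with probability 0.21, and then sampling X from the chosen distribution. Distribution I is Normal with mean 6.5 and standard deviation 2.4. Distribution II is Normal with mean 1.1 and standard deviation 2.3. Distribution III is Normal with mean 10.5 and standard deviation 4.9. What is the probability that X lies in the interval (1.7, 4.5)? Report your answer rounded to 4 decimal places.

0.2195

Conditional on each component, P(1.7 < X < 4.5): I: 0.179578; II: 0.327428; III: 0.07413.
By total probability, P(1.7 < X < 4.5) = 0.37·0.179578 + 0.42·0.327428 + 0.21·0.07413 = 0.219531.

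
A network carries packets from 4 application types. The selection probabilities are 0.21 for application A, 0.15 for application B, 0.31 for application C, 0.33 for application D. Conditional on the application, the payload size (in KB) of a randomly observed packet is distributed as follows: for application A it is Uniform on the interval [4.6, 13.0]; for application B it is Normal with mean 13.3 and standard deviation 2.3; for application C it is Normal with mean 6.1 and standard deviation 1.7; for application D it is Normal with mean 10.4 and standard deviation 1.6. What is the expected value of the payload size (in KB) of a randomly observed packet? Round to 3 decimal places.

Component means — A: 8.8; B: 13.3; C: 6.1; D: 10.4.
E[X] = 0.21·8.8 + 0.15·13.3 + 0.31·6.1 + 0.33·10.4 = 9.166.

9.166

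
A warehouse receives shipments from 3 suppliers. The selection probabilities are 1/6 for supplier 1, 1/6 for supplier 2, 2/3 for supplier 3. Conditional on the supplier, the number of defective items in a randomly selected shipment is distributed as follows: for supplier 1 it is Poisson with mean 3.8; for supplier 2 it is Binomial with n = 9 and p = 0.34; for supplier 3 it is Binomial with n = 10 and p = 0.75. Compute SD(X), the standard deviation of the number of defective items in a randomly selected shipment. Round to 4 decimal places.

2.4386

Per component, 1: μ=3.8, E[X²]=18.24; 2: μ=3.06, E[X²]=11.3832; 3: μ=7.5, E[X²]=58.125.
E[X] = 0.166667·3.8 + 0.166667·3.06 + 0.666667·7.5 = 6.14333.
E[X²] = 0.166667·18.24 + 0.166667·11.3832 + 0.666667·58.125 = 43.6872.
Var(X) = E[X²] − (E[X])² = 43.6872 − 37.7405 = 5.94666.
SD(X) = √5.94666 = 2.43858.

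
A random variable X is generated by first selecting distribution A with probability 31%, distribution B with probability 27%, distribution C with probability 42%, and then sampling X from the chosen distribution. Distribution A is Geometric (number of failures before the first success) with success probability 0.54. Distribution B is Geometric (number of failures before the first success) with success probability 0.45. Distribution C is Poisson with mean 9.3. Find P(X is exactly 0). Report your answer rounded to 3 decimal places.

Conditional on each component, P(X = 0): A: 0.54; B: 0.45; C: 9.14242e-05.
By total probability, P(X = 0) = 0.31·0.54 + 0.27·0.45 + 0.42·9.14242e-05 = 0.288938.

0.289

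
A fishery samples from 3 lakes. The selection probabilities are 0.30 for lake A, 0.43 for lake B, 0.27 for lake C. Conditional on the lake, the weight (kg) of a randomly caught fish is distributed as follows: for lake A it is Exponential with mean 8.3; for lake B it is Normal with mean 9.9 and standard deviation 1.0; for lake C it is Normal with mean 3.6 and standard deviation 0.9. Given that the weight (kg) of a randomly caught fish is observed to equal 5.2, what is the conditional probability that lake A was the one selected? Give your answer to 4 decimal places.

0.4394

Likelihoods f(5.2 | ·): A: 0.0643923; B: 6.36983e-06; C: 0.0912799.
Posterior ∝ prior × likelihood. Numerator for A: 0.3·0.0643923 = 0.0193177.
Normalizing constant: 0.3·0.0643923 + 0.43·6.36983e-06 + 0.27·0.0912799 = 0.043966.
P(A | observation) = 0.0193177 / 0.043966 = 0.439378.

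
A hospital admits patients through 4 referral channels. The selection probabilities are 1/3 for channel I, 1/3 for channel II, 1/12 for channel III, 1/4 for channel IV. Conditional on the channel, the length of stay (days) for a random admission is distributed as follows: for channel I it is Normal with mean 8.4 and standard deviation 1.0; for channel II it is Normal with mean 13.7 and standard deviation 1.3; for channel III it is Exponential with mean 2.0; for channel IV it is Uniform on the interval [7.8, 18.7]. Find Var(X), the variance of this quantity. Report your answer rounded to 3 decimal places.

16.380

Per component, I: μ=8.4, E[X²]=71.56; II: μ=13.7, E[X²]=189.38; III: μ=2, E[X²]=8; IV: μ=13.25, E[X²]=185.463.
E[X] = 0.333333·8.4 + 0.333333·13.7 + 0.0833333·2 + 0.25·13.25 = 10.8458.
E[X²] = 0.333333·71.56 + 0.333333·189.38 + 0.0833333·8 + 0.25·185.463 = 134.012.
Var(X) = E[X²] − (E[X])² = 134.012 − 117.632 = 16.3804.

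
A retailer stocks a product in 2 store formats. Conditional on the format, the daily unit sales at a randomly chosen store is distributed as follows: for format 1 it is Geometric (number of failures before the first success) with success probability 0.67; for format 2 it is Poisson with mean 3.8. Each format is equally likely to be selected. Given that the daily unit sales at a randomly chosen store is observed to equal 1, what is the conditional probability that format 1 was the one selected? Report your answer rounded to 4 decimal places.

Likelihoods P(X=1 | ·): 1: 0.2211; 2: 0.0850089.
Posterior ∝ prior × likelihood. Numerator for 1: 0.5·0.2211 = 0.11055.
Normalizing constant: 0.5·0.2211 + 0.5·0.0850089 = 0.153054.
P(1 | observation) = 0.11055 / 0.153054 = 0.722292.

0.7223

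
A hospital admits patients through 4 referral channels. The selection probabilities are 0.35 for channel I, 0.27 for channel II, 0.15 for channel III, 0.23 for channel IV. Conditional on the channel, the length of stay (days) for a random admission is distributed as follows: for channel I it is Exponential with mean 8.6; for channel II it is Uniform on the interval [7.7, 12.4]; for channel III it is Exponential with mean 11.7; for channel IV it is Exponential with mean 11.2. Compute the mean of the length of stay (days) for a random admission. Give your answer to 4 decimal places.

Component means — I: 8.6; II: 10.05; III: 11.7; IV: 11.2.
E[X] = 0.35·8.6 + 0.27·10.05 + 0.15·11.7 + 0.23·11.2 = 10.0545.

10.0545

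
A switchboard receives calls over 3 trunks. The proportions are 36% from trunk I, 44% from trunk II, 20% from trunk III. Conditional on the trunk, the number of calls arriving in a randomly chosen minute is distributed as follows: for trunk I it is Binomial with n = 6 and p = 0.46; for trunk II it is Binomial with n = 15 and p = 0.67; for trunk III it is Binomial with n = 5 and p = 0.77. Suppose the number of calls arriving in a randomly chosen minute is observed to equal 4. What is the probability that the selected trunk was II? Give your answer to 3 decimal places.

Likelihoods P(X=4 | ·): I: 0.195844; II: 0.00139023; III: 0.40426.
Posterior ∝ prior × likelihood. Numerator for II: 0.44·0.00139023 = 0.000611699.
Normalizing constant: 0.36·0.195844 + 0.44·0.00139023 + 0.2·0.40426 = 0.151968.
P(II | observation) = 0.000611699 / 0.151968 = 0.0040252.

0.004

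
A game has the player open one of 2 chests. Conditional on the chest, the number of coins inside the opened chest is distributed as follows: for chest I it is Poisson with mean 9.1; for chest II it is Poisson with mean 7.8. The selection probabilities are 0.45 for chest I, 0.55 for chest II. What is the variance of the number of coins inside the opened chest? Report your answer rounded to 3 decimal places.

Per component, I: μ=9.1, E[X²]=91.91; II: μ=7.8, E[X²]=68.64.
E[X] = 0.45·9.1 + 0.55·7.8 = 8.385.
E[X²] = 0.45·91.91 + 0.55·68.64 = 79.1115.
Var(X) = E[X²] − (E[X])² = 79.1115 − 70.3082 = 8.80327.

8.803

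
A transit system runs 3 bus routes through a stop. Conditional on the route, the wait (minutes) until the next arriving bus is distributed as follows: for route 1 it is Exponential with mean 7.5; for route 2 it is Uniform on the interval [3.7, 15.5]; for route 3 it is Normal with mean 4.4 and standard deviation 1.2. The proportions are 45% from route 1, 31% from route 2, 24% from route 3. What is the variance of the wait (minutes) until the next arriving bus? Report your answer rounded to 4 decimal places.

32.9200

Per component, 1: μ=7.5, E[X²]=112.5; 2: μ=9.6, E[X²]=103.763; 3: μ=4.4, E[X²]=20.8.
E[X] = 0.45·7.5 + 0.31·9.6 + 0.24·4.4 = 7.407.
E[X²] = 0.45·112.5 + 0.31·103.763 + 0.24·20.8 = 87.7836.
Var(X) = E[X²] − (E[X])² = 87.7836 − 54.8636 = 32.92.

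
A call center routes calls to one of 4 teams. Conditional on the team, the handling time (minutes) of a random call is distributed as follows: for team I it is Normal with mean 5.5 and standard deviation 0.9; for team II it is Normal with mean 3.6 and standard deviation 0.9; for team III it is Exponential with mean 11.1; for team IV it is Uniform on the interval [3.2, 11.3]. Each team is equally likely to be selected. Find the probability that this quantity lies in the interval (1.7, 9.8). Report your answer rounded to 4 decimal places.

Conditional on each team, P(1.7 < X < 9.8): I: 0.999987; II: 0.982619; III: 0.444409; IV: 0.814815.
By total probability, P(1.7 < X < 9.8) = 0.25·0.999987 + 0.25·0.982619 + 0.25·0.444409 + 0.25·0.814815 = 0.810457.

0.8105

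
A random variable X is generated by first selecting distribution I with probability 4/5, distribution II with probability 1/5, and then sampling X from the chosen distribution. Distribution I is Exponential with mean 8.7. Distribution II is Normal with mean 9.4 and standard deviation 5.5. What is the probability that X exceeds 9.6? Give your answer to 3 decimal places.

0.362

Conditional on each component, P(X > 9.6): I: 0.331725; II: 0.485496.
By total probability, P(X > 9.6) = 0.8·0.331725 + 0.2·0.485496 = 0.362479.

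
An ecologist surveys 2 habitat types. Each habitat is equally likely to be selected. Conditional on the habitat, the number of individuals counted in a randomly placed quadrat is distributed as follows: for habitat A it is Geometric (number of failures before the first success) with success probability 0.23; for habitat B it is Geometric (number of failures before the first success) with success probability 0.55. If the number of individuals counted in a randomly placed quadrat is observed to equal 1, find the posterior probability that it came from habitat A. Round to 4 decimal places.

Likelihoods P(X=1 | ·): A: 0.1771; B: 0.2475.
Posterior ∝ prior × likelihood. Numerator for A: 0.5·0.1771 = 0.08855.
Normalizing constant: 0.5·0.1771 + 0.5·0.2475 = 0.2123.
P(A | observation) = 0.08855 / 0.2123 = 0.417098.

0.4171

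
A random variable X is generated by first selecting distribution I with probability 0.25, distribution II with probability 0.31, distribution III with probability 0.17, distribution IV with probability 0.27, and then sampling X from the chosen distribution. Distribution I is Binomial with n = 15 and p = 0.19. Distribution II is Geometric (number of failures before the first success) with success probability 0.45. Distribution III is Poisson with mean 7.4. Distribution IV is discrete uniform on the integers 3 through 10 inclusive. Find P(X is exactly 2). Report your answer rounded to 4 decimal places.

Conditional on each component, P(X = 2): I: 0.244907; II: 0.136125; III: 0.0167361; IV: 0.
By total probability, P(X = 2) = 0.25·0.244907 + 0.31·0.136125 + 0.17·0.0167361 + 0.27·0 = 0.106271.

0.1063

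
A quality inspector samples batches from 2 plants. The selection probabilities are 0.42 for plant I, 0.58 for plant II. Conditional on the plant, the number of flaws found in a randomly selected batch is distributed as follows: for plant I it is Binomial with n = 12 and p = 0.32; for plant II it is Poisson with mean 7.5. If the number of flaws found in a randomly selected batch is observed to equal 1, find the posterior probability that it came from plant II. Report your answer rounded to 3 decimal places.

Likelihoods P(X=1 | ·): I: 0.0551988; II: 0.00414813.
Posterior ∝ prior × likelihood. Numerator for II: 0.58·0.00414813 = 0.00240592.
Normalizing constant: 0.42·0.0551988 + 0.58·0.00414813 = 0.0255894.
P(II | observation) = 0.00240592 / 0.0255894 = 0.0940201.

0.094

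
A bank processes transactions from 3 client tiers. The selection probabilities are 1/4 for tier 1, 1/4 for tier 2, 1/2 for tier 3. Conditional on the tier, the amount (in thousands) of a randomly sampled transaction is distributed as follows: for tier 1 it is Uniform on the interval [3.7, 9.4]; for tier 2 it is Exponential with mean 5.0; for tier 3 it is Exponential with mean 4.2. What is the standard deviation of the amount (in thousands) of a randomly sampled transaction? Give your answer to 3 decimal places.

4.083

Per component, 1: μ=6.55, E[X²]=45.61; 2: μ=5, E[X²]=50; 3: μ=4.2, E[X²]=35.28.
E[X] = 0.25·6.55 + 0.25·5 + 0.5·4.2 = 4.9875.
E[X²] = 0.25·45.61 + 0.25·50 + 0.5·35.28 = 41.5425.
Var(X) = E[X²] − (E[X])² = 41.5425 − 24.8752 = 16.6673.
SD(X) = √16.6673 = 4.08257.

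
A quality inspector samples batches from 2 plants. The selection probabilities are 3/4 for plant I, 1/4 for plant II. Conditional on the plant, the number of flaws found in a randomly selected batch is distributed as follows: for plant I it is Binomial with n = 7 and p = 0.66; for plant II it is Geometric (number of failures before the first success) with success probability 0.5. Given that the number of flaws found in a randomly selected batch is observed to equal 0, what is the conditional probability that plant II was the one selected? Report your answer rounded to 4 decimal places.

0.9969

Likelihoods P(X=0 | ·): I: 0.000525234; II: 0.5.
Posterior ∝ prior × likelihood. Numerator for II: 0.25·0.5 = 0.125.
Normalizing constant: 0.75·0.000525234 + 0.25·0.5 = 0.125394.
P(II | observation) = 0.125 / 0.125394 = 0.996858.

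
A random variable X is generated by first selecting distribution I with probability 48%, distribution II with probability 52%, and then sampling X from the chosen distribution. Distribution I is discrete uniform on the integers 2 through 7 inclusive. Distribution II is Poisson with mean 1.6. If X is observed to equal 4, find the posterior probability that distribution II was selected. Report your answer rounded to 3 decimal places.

0.264

Likelihoods P(X=4 | ·): I: 0.166667; II: 0.0551312.
Posterior ∝ prior × likelihood. Numerator for II: 0.52·0.0551312 = 0.0286682.
Normalizing constant: 0.48·0.166667 + 0.52·0.0551312 = 0.108668.
P(II | observation) = 0.0286682 / 0.108668 = 0.263814.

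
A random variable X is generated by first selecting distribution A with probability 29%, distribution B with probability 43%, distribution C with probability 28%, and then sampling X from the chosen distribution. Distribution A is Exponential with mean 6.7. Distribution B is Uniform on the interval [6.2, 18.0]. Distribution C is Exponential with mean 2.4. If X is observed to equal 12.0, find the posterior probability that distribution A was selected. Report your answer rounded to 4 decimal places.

0.1624

Likelihoods f(12.0 | ·): A: 0.0248934; B: 0.0847458; C: 0.00280748.
Posterior ∝ prior × likelihood. Numerator for A: 0.29·0.0248934 = 0.00721909.
Normalizing constant: 0.29·0.0248934 + 0.43·0.0847458 + 0.28·0.00280748 = 0.0444459.
P(A | observation) = 0.00721909 / 0.0444459 = 0.162424.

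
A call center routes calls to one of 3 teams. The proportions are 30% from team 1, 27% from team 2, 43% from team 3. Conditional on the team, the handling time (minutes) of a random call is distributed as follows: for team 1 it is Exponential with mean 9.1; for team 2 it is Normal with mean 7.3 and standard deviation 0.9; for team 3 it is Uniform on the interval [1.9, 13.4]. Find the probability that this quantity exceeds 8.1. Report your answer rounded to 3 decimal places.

Conditional on each team, P(X > 8.1): 1: 0.410611; 2: 0.187031; 3: 0.46087.
By total probability, P(X > 8.1) = 0.3·0.410611 + 0.27·0.187031 + 0.43·0.46087 = 0.371856.

0.372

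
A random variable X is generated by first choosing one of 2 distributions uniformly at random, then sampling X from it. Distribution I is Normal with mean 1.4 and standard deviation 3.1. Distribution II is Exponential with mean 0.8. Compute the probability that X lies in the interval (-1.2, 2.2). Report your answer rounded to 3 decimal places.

Conditional on each component, P(-1.2 < X < 2.2): I: 0.401005; II: 0.936072.
By total probability, P(-1.2 < X < 2.2) = 0.5·0.401005 + 0.5·0.936072 = 0.668539.

0.669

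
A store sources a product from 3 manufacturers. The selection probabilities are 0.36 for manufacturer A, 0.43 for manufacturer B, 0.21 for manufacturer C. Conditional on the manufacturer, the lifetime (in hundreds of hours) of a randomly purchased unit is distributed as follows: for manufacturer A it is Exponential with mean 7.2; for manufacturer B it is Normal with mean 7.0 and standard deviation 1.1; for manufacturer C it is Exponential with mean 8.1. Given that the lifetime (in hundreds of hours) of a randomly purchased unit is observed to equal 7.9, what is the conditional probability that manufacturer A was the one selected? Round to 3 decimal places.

0.121

Likelihoods f(7.9 | ·): A: 0.0463607; B: 0.25951; C: 0.0465526.
Posterior ∝ prior × likelihood. Numerator for A: 0.36·0.0463607 = 0.0166899.
Normalizing constant: 0.36·0.0463607 + 0.43·0.25951 + 0.21·0.0465526 = 0.138055.
P(A | observation) = 0.0166899 / 0.138055 = 0.120893.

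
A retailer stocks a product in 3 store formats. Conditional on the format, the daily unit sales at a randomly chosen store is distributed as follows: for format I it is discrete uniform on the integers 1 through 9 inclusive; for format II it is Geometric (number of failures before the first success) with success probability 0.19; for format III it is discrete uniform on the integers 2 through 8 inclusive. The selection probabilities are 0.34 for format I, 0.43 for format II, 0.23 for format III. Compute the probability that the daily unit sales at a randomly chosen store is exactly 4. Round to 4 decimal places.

0.1058

Conditional on each format, P(X = 4): I: 0.111111; II: 0.0817888; III: 0.142857.
By total probability, P(X = 4) = 0.34·0.111111 + 0.43·0.0817888 + 0.23·0.142857 = 0.105804.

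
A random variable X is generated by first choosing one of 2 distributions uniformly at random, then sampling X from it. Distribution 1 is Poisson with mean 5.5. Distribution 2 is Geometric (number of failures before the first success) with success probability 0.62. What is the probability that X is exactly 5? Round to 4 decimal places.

0.0882

Conditional on each component, P(X = 5): 1: 0.171401; 2: 0.00491258.
By total probability, P(X = 5) = 0.5·0.171401 + 0.5·0.00491258 = 0.0881566.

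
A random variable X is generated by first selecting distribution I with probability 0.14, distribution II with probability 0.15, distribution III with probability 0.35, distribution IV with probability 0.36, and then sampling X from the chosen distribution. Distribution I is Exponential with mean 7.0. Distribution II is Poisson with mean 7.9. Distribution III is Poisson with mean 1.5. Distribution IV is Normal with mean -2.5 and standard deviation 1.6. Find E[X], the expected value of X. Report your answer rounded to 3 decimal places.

1.790

Component means — I: 7; II: 7.9; III: 1.5; IV: -2.5.
E[X] = 0.14·7 + 0.15·7.9 + 0.35·1.5 + 0.36·-2.5 = 1.79.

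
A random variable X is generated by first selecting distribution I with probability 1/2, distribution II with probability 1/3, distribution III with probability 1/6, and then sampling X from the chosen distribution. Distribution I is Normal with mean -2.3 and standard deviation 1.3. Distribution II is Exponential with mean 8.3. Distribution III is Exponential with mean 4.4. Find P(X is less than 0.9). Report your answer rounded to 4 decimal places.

0.5616

Conditional on each component, P(X < 0.9): I: 0.993083; II: 0.102762; III: 0.184982.
By total probability, P(X < 0.9) = 0.5·0.993083 + 0.333333·0.102762 + 0.166667·0.184982 = 0.561626.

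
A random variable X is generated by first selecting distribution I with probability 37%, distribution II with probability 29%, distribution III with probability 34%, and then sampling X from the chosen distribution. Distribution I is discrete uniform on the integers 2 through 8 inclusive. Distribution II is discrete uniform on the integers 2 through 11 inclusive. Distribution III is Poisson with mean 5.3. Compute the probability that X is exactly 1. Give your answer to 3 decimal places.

Conditional on each component, P(X = 1): I: 0; II: 0; III: 0.0264554.
By total probability, P(X = 1) = 0.37·0 + 0.29·0 + 0.34·0.0264554 = 0.00899485.

0.009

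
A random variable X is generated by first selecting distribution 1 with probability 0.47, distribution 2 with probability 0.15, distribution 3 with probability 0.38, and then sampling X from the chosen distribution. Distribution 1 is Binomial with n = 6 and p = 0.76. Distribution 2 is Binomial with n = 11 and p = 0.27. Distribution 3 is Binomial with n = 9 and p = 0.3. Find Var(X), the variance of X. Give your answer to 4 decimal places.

2.3581

Per component, 1: μ=4.56, E[X²]=21.888; 2: μ=2.97, E[X²]=10.989; 3: μ=2.7, E[X²]=9.18.
E[X] = 0.47·4.56 + 0.15·2.97 + 0.38·2.7 = 3.6147.
E[X²] = 0.47·21.888 + 0.15·10.989 + 0.38·9.18 = 15.4241.
Var(X) = E[X²] − (E[X])² = 15.4241 − 13.0661 = 2.35805.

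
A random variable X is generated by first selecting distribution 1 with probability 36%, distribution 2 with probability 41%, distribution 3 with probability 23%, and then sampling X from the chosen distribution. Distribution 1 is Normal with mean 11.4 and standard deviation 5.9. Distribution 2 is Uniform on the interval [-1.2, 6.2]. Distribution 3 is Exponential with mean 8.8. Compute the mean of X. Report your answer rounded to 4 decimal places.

7.1530

Component means — 1: 11.4; 2: 2.5; 3: 8.8.
E[X] = 0.36·11.4 + 0.41·2.5 + 0.23·8.8 = 7.153.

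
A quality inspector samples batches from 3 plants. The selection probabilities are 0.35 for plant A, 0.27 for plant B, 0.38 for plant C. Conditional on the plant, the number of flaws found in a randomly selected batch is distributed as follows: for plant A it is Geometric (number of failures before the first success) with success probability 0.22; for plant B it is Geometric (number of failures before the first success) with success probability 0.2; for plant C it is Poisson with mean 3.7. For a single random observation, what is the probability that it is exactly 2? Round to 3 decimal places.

Conditional on each plant, P(X = 2): A: 0.133848; B: 0.128; C: 0.169233.
By total probability, P(X = 2) = 0.35·0.133848 + 0.27·0.128 + 0.38·0.169233 = 0.145715.

0.146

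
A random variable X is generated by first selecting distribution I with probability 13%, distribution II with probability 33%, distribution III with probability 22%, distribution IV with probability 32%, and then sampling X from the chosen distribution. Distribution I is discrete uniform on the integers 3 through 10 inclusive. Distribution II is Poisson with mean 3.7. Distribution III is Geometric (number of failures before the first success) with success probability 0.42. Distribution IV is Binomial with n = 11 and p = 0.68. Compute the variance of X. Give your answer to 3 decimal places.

Per component, I: μ=6.5, E[X²]=47.5; II: μ=3.7, E[X²]=17.39; III: μ=1.38095, E[X²]=5.19501; IV: μ=7.48, E[X²]=58.344.
E[X] = 0.13·6.5 + 0.33·3.7 + 0.22·1.38095 + 0.32·7.48 = 4.76341.
E[X²] = 0.13·47.5 + 0.33·17.39 + 0.22·5.19501 + 0.32·58.344 = 31.7267.
Var(X) = E[X²] − (E[X])² = 31.7267 − 22.6901 = 9.03661.

9.037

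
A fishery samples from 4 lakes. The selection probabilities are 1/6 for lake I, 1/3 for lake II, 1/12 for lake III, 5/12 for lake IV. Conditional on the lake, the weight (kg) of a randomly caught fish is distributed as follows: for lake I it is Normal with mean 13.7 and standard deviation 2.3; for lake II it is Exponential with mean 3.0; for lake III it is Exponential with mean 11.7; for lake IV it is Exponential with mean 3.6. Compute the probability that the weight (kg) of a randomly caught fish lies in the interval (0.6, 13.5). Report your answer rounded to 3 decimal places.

0.743

Conditional on each lake, P(0.6 < X < 13.5): I: 0.465353; II: 0.807622; III: 0.634589; IV: 0.822964.
By total probability, P(0.6 < X < 13.5) = 0.166667·0.465353 + 0.333333·0.807622 + 0.0833333·0.634589 + 0.416667·0.822964 = 0.74255.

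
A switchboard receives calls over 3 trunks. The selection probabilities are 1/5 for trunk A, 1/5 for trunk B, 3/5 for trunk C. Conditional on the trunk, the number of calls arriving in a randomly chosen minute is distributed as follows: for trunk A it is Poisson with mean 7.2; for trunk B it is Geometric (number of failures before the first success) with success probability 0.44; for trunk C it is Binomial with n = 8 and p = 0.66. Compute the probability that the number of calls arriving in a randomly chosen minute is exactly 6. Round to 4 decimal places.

0.1921

Conditional on each trunk, P(X = 6): A: 0.144458; B: 0.01357; C: 0.267534.
By total probability, P(X = 6) = 0.2·0.144458 + 0.2·0.01357 + 0.6·0.267534 = 0.192126.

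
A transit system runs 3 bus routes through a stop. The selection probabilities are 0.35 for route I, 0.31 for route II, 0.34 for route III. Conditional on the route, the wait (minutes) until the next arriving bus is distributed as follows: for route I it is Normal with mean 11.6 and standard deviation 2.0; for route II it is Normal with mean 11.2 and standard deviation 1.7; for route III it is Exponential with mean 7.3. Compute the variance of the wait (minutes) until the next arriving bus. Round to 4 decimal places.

24.2353

Per component, I: μ=11.6, E[X²]=138.56; II: μ=11.2, E[X²]=128.33; III: μ=7.3, E[X²]=106.58.
E[X] = 0.35·11.6 + 0.31·11.2 + 0.34·7.3 = 10.014.
E[X²] = 0.35·138.56 + 0.31·128.33 + 0.34·106.58 = 124.515.
Var(X) = E[X²] − (E[X])² = 124.515 − 100.28 = 24.2353.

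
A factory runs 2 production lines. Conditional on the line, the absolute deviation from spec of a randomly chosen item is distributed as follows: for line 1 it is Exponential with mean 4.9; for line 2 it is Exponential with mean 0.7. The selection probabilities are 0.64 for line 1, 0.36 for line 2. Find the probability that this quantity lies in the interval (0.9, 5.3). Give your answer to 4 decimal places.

Conditional on each line, P(0.9 < X < 5.3): 1: 0.493166; 2: 0.275938.
By total probability, P(0.9 < X < 5.3) = 0.64·0.493166 + 0.36·0.275938 = 0.414964.

0.4150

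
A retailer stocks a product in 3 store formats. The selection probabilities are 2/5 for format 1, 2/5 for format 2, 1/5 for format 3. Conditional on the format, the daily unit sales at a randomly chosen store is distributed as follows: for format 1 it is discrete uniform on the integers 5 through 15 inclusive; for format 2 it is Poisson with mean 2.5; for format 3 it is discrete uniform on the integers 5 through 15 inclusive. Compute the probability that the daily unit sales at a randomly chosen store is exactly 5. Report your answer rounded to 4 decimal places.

0.0813

Conditional on each format, P(X = 5): 1: 0.0909091; 2: 0.0668009; 3: 0.0909091.
By total probability, P(X = 5) = 0.4·0.0909091 + 0.4·0.0668009 + 0.2·0.0909091 = 0.0812658.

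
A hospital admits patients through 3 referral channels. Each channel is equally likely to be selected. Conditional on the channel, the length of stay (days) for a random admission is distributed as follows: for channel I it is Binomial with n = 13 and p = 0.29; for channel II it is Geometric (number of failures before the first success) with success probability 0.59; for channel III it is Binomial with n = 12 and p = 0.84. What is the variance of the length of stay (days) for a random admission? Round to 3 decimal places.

17.084

Per component, I: μ=3.77, E[X²]=16.8896; II: μ=0.694915, E[X²]=1.66073; III: μ=10.08, E[X²]=103.219.
E[X] = 0.333333·3.77 + 0.333333·0.694915 + 0.333333·10.08 = 4.84831.
E[X²] = 0.333333·16.8896 + 0.333333·1.66073 + 0.333333·103.219 = 40.5898.
Var(X) = E[X²] − (E[X])² = 40.5898 − 23.5061 = 17.0838.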